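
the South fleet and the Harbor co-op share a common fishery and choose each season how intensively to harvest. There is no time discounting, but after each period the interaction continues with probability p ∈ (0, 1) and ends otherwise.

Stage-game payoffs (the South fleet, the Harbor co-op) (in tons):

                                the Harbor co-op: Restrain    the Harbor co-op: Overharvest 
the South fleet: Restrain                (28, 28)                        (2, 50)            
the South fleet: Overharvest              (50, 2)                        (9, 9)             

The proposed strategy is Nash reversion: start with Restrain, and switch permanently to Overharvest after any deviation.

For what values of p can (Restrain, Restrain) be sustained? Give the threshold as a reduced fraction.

22/41

Expected cooperation value is 28 + p·28 + p²·28 + … = 28/(1−p); deviation gives 50 + p·9/(1−p).
28 ≥ 50(1−p) + 9p ⇒ 41p ≥ 22 ⇒ p ≥ 22/41.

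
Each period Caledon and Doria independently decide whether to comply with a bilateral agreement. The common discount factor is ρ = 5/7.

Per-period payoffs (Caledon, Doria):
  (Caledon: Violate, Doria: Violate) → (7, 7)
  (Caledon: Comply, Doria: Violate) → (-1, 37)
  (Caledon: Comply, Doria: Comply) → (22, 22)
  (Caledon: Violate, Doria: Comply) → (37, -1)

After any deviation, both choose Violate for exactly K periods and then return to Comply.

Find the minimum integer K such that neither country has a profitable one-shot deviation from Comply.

IC: ρ(1−ρ^K)/(1−ρ) ≥ (37−22)/(22−7) = 1.
With ρ = 5/7: need 1 − ρ^K ≥ 1·(1−5/7)/(5/7), i.e. ρ^K ≤ 0.6000.
Since (5/7)^1 = 0.7143 and (5/7)^2 = 0.5102, the smallest such K is 2.

2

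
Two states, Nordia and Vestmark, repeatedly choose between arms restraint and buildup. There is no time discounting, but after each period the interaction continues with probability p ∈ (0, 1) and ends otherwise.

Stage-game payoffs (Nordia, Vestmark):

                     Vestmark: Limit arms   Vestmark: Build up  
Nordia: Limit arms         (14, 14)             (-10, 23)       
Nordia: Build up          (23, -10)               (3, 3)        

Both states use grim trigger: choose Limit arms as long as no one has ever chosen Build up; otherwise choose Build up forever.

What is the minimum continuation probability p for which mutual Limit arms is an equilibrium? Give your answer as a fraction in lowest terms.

With no time discounting, the continuation probability p plays the role of the discount factor.
Grim-trigger IC: 14/(1−p) ≥ 23 + 3p/(1−p) ⇒ p ≥ (23−14)/(23−3) = 9/20.

9/20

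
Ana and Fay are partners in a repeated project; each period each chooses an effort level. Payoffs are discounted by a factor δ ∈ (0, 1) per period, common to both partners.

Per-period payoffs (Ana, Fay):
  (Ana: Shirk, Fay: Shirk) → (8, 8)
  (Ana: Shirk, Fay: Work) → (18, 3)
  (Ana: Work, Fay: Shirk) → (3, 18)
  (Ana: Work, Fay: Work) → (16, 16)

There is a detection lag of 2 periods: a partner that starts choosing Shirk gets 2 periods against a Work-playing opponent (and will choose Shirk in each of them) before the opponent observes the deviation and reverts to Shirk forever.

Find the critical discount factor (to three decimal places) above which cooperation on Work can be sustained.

0.447

The best deviation is to choose Shirk for all 2 undetected periods, earning 18 each, then 8 forever once detected.
Deviation value: 18(1−δ^2)/(1−δ) + 8δ^2/(1−δ); cooperation value: 16/(1−δ).
IC: 16 ≥ 18(1−δ^2) + 8δ^2 = 18 − 10δ^2.
So δ^2 ≥ 2/10 = 1/5, giving δ ≥ (1/5)^(1/2) ≈ 0.447.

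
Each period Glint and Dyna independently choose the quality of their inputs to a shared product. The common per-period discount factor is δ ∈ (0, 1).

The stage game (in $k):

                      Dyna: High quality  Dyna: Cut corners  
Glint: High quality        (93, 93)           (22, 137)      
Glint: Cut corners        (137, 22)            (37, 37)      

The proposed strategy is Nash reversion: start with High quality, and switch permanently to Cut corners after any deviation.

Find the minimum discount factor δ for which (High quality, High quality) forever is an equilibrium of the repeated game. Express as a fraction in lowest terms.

11/25

Cooperation forever yields 93 each period: 93/(1−δ).
Deviating yields 137 once, then 37 forever: 137 + 37δ/(1−δ).
No profitable deviation requires 93/(1−δ) ≥ 137 + 37δ/(1−δ).
Multiplying by (1−δ): 93 ≥ 137(1−δ) + 37δ = 137 − 100δ.
So 100δ ≥ 44, i.e. δ ≥ 44/100 = 11/25.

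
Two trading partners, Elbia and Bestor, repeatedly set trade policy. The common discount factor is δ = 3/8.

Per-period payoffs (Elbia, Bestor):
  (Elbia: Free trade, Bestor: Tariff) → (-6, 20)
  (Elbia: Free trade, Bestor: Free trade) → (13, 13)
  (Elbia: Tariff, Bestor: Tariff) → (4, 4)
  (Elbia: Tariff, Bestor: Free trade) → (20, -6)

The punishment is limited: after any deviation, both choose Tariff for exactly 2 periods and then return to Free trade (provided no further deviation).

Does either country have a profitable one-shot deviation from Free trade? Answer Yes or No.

Yes

IC: δ+…+δ^2 ≥ (20−13)/(13−4) = 7/9.
At δ = 3/8: partial sum = 0.5156 < 0.7778. Cooperation not sustainable.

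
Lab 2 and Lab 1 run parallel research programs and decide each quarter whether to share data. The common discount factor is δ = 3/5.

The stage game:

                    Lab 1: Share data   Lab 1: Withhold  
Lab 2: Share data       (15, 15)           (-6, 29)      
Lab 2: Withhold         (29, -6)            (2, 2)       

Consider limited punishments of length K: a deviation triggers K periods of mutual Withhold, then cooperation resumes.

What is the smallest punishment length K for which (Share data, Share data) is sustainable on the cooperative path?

No profitable deviation requires (15−2)(δ+…+δ^K) ≥ 29−15, i.e. δ+…+δ^K ≥ 14/13 ≈ 1.0769.
With δ = 3/5, the partial sums are K=1: 0.6000, K=2: 0.9600, K=3: 1.1760.
K = 3 is the first length at which the sum reaches 1.0769.

3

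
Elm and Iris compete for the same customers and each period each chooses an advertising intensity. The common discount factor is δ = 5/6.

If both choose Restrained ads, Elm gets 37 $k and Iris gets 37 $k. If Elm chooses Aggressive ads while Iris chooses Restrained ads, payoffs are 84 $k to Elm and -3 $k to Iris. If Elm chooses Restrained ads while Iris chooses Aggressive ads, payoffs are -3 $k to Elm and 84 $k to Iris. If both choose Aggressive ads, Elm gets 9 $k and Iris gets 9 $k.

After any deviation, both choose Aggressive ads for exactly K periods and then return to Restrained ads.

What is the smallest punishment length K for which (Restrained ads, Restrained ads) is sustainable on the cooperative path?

Need Σ_{k=1}^{K} δ^k ≥ (84−37)/(37−9) = 1.6786 at δ = 5/6.
At K = 2 the sum is 1.5278 < 1.6786; at K = 3 it is 2.1065 ≥ 1.6786.
So the minimum punishment length is K = 3.

3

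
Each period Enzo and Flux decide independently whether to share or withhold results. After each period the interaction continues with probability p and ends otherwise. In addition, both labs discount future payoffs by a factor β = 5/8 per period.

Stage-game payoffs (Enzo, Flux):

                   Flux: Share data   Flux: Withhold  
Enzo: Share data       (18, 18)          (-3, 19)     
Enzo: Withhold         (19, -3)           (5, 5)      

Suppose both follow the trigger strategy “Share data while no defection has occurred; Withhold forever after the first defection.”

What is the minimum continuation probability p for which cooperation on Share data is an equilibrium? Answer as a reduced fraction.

4/35

Expected continuation weight on next period's payoff is β·p = 5/8·p, which plays the role of the discount factor.
Cooperation requires 5/8·p ≥ (19−18)/(19−5) = 1/14, hence p ≥ 4/35.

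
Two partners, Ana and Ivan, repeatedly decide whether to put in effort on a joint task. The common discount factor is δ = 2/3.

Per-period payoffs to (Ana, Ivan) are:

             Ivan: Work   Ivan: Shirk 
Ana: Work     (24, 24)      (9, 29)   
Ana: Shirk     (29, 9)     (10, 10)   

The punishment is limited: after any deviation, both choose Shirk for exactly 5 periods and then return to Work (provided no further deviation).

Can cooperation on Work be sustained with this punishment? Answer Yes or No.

Yes

IC: δ+…+δ^5 ≥ (29−24)/(24−10) = 5/14.
At δ = 2/3: partial sum = 1.7366 ≥ 0.3571. Cooperation sustainable.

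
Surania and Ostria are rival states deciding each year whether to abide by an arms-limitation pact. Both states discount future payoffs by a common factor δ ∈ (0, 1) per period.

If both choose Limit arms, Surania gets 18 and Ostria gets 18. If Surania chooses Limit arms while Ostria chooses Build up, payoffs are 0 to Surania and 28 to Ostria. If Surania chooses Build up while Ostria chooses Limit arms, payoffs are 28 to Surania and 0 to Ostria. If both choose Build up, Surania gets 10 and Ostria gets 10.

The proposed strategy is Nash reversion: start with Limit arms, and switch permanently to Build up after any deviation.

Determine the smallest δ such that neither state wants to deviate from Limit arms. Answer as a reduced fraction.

One-period gain from deviating is 28 − 18 = 10. The loss is 18 − 10 = 8 in every subsequent period, with present value 8·δ/(1−δ).
Deviation is unprofitable when 8·δ/(1−δ) ≥ 10, i.e. δ/(1−δ) ≥ 5/4.
Equivalently δ ≥ 10/(10+8) = 5/9.

5/9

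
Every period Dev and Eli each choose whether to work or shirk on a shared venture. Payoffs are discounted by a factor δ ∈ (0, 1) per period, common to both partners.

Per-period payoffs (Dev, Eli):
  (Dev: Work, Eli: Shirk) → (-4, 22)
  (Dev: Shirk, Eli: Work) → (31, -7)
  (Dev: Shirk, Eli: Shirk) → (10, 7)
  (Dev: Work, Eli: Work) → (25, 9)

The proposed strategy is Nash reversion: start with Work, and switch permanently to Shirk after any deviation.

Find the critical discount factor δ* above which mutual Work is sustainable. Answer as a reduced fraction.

Dev: cooperation gives 25 each period; deviation gives 31 once then 10 forever.
  25/(1−δ) ≥ 31 + 10δ/(1−δ) ⇒ δ ≥ 6/21 = 2/7.
Eli: cooperation gives 9 each period; deviation gives 22 once then 7 forever.
  δ ≥ 13/15.
Both must hold, so the binding constraint is Eli's: δ ≥ 13/15.

13/15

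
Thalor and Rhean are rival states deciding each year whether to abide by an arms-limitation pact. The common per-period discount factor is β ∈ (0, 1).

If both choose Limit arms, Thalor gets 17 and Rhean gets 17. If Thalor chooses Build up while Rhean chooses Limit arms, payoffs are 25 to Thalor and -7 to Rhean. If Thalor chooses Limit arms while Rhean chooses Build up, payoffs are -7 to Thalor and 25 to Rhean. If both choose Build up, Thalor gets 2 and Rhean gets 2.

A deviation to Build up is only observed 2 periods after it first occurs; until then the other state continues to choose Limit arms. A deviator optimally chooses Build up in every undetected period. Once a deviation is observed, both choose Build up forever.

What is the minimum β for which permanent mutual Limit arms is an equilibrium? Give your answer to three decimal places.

0.590

The best deviation is to choose Build up for all 2 undetected periods, earning 25 each, then 2 forever once detected.
Deviation value: 25(1−β^2)/(1−β) + 2β^2/(1−β); cooperation value: 17/(1−β).
IC: 17 ≥ 25(1−β^2) + 2β^2 = 25 − 23β^2.
So β^2 ≥ 8/23, giving β ≥ (8/23)^(1/2) ≈ 0.590.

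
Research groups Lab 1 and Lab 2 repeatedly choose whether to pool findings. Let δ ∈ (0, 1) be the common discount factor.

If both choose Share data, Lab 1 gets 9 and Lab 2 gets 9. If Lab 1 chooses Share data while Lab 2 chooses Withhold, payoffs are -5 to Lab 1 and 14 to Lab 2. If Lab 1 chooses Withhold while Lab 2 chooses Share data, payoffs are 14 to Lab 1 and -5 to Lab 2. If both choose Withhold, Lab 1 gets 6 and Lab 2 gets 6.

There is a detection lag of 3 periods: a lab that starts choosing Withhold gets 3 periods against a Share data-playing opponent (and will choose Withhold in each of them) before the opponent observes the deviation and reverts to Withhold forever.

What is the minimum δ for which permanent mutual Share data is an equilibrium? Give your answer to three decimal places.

0.855

The best deviation is to choose Withhold for all 3 undetected periods, earning 14 each, then 6 forever once detected.
Deviation value: 14(1−δ^3)/(1−δ) + 6δ^3/(1−δ); cooperation value: 9/(1−δ).
IC: 9 ≥ 14(1−δ^3) + 6δ^3 = 14 − 8δ^3.
So δ^3 ≥ 5/8, giving δ ≥ (5/8)^(1/3) ≈ 0.855.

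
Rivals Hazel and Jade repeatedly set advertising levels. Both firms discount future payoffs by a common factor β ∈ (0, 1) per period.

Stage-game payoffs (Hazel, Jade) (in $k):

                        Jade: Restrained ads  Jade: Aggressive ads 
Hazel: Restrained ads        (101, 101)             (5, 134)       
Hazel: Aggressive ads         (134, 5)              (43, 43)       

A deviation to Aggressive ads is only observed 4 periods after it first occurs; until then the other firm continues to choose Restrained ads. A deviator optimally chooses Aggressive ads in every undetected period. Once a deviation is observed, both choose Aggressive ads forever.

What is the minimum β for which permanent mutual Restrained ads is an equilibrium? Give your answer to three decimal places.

A deviator earns 134 for 4 periods, then 43 forever; cooperating earns 101 forever. Multiplying the IC by (1−β):
101 ≥ 134(1−β^4) + 43β^4, so 91·β^4 ≥ 33 and β^4 ≥ 33/91.
β ≥ (33/91)^(1/4) ≈ 0.776.

0.776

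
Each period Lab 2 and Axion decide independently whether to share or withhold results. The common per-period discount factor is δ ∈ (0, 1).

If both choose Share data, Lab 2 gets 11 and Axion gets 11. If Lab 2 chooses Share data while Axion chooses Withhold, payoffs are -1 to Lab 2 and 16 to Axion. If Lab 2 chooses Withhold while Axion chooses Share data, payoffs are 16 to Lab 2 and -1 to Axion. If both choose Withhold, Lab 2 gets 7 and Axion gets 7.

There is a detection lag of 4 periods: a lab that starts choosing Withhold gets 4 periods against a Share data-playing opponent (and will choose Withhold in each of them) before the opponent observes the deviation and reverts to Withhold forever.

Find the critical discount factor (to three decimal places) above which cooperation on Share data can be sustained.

The best deviation is to choose Withhold for all 4 undetected periods, earning 16 each, then 7 forever once detected.
Deviation value: 16(1−δ^4)/(1−δ) + 7δ^4/(1−δ); cooperation value: 11/(1−δ).
IC: 11 ≥ 16(1−δ^4) + 7δ^4 = 16 − 9δ^4.
So δ^4 ≥ 5/9, giving δ ≥ (5/9)^(1/4) ≈ 0.863.

0.863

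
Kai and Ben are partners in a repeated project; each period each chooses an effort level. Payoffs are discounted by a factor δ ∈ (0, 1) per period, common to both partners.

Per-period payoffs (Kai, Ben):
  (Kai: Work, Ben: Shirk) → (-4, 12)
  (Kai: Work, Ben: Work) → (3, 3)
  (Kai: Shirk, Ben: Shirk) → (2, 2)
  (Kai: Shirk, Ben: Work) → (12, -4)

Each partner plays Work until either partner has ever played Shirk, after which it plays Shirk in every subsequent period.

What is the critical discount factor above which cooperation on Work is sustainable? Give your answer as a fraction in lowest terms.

One-period gain from deviating is 12 − 3 = 9. The loss is 3 − 2 = 1 in every subsequent period, with present value 1·δ/(1−δ).
Deviation is unprofitable when 1·δ/(1−δ) ≥ 9, i.e. δ/(1−δ) ≥ 9.
Equivalently δ ≥ 9/(9+1) = 9/10.

9/10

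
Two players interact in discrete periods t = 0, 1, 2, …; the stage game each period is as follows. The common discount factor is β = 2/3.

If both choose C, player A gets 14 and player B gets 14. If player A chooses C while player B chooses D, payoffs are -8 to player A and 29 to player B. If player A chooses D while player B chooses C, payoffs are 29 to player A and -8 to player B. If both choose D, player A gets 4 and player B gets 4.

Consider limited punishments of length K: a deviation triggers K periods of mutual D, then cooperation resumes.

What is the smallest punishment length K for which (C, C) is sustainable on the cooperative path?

4

No profitable deviation requires (14−4)(β+…+β^K) ≥ 29−14, i.e. β+…+β^K ≥ 3/2 ≈ 1.5000.
With β = 2/3, the partial sums are K=1: 0.6667, K=2: 1.1111, K=3: 1.4074, K=4: 1.6049.
K = 4 is the first length at which the sum reaches 1.5000.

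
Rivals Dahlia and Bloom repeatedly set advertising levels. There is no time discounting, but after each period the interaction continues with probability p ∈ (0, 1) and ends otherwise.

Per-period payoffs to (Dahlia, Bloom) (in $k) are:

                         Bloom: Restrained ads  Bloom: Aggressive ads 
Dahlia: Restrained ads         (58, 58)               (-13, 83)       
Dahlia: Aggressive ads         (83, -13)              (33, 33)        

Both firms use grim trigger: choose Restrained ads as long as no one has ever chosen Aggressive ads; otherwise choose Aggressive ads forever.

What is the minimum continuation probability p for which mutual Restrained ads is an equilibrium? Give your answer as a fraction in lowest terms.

1/2

Expected cooperation value is 58 + p·58 + p²·58 + … = 58/(1−p); deviation gives 83 + p·33/(1−p).
58 ≥ 83(1−p) + 33p ⇒ 50p ≥ 25 ⇒ p ≥ 25/50 = 1/2.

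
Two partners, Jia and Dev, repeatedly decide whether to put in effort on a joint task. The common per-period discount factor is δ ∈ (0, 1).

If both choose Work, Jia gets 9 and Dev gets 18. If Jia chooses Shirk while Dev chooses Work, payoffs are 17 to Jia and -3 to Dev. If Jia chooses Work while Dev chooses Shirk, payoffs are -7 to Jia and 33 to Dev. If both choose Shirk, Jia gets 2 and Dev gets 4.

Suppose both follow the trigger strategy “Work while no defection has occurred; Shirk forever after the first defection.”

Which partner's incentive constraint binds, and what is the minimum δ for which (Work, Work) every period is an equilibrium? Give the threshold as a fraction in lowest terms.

Jia; δ ≥ 8/15

Jia: cooperation gives 9 each period; deviation gives 17 once then 2 forever.
  9/(1−δ) ≥ 17 + 2δ/(1−δ) ⇒ δ ≥ 8/15.
Dev: cooperation gives 18 each period; deviation gives 33 once then 4 forever.
  δ ≥ 15/29.
Both must hold, so the binding constraint is Jia's: δ ≥ 8/15.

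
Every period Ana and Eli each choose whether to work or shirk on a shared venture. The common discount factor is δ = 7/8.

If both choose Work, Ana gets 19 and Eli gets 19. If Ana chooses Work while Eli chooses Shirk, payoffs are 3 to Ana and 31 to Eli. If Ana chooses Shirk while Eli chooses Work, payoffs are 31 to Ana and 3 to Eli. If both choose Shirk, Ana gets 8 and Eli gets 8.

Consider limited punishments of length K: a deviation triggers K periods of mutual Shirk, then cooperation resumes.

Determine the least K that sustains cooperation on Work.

IC: δ(1−δ^K)/(1−δ) ≥ (31−19)/(19−8) = 12/11.
With δ = 7/8: need 1 − δ^K ≥ 12/11·(1−7/8)/(7/8), i.e. δ^K ≤ 0.8442.
Since (7/8)^1 = 0.8750 and (7/8)^2 = 0.7656, the smallest such K is 2.

2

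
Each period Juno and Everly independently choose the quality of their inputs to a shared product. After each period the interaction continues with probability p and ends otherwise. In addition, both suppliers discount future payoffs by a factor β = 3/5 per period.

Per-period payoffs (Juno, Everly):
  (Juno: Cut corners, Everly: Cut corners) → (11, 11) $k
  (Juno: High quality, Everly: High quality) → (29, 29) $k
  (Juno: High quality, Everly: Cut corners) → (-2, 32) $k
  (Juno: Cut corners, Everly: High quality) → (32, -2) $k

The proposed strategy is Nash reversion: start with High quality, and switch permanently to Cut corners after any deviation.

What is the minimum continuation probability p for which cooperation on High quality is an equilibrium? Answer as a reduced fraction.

5/21

Expected continuation weight on next period's payoff is β·p = 3/5·p, which plays the role of the discount factor.
Cooperation requires 3/5·p ≥ (32−29)/(32−11) = 1/7, hence p ≥ 5/21.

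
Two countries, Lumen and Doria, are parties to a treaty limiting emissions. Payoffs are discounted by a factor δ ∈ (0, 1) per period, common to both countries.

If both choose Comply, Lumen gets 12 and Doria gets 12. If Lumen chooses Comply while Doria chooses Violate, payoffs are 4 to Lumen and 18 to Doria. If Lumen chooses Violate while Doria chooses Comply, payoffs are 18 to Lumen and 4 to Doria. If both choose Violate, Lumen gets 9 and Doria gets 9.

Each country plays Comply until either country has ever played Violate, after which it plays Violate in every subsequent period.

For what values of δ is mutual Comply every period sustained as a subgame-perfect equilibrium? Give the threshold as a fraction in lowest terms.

2/3

Under grim trigger the critical discount factor is (T−C)/(T−P) with T = 18, C = 12, P = 9.
δ* = (18−12)/(18−9) = 6/9 = 2/3.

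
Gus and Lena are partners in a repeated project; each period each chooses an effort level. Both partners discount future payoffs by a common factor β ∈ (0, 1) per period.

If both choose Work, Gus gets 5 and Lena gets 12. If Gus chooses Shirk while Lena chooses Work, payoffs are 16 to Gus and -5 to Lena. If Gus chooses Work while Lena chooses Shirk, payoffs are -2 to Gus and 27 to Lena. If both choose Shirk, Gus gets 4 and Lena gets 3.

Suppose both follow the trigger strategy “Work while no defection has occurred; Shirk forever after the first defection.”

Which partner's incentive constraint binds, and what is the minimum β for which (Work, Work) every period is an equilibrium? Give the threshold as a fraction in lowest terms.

Gus; β ≥ 11/12

Gus's threshold: (16−5)/(16−4) = 11/12.
Lena's threshold: (27−12)/(27−3) = 5/8.
11/12 > 5/8, so Gus binds and β* = 11/12.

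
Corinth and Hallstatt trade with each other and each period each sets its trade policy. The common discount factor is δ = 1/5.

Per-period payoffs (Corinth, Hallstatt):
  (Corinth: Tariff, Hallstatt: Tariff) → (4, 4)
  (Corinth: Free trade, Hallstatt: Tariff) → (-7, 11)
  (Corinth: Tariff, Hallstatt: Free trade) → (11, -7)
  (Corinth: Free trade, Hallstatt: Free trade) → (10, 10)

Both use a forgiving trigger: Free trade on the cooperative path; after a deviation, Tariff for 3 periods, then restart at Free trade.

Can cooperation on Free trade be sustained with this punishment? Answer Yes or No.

Yes

Comparing payoff streams over the 4 periods until play realigns: cooperate → 10(1+δ+…+δ^3); deviate → 11 + 4(δ+…+δ^3).
Cooperation is sustained iff (10−4)(δ+…+δ^3) ≥ 11−10.
δ+…+δ^3 = 1/5·(1−(1/5)^3)/(1−1/5) = 0.2480, and (11−10)/(10−4) = 0.1667.
0.2480 ≥ 0.1667, so cooperation is sustainable.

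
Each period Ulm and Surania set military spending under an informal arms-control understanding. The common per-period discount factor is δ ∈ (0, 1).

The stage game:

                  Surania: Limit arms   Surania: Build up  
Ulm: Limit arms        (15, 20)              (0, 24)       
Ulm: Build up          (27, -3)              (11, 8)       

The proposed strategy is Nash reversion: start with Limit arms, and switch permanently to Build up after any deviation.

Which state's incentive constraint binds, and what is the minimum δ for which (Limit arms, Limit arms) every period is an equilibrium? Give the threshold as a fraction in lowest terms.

Ulm's threshold: (27−15)/(27−11) = 3/4.
Surania's threshold: (24−20)/(24−8) = 1/4.
3/4 > 1/4, so Ulm binds and δ* = 3/4.

Ulm; δ ≥ 3/4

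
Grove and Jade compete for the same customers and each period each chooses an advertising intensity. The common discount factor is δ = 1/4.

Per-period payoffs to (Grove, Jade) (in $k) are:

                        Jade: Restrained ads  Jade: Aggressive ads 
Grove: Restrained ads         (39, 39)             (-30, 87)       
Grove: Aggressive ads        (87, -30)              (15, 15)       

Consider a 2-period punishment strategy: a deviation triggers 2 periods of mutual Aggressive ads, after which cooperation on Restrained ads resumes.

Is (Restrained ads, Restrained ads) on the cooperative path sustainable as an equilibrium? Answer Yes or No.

A one-shot deviation gives 87 now, then 15 for 2 periods, then back to 39.
Gain from deviating: (87−39) today; loss: (39−15) in each of the next 2 periods.
No-deviation condition: (39−15)(δ+…+δ^2) ≥ 87−39, i.e. δ+…+δ^2 ≥ 2.
At δ = 1/4: δ+…+δ^2 = 0.3125 < 2.0000.
So cooperation is not sustainable.

No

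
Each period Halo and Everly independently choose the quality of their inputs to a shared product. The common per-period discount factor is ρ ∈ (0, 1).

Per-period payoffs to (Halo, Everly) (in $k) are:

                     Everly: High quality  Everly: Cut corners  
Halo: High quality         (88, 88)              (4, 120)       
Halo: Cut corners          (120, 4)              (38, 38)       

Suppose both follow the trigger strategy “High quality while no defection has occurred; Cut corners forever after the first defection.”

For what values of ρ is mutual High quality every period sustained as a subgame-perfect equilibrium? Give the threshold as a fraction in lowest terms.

16/41

Under grim trigger the critical discount factor is (T−C)/(T−P) with T = 120, C = 88, P = 38.
ρ* = (120−88)/(120−38) = 32/82 = 16/41.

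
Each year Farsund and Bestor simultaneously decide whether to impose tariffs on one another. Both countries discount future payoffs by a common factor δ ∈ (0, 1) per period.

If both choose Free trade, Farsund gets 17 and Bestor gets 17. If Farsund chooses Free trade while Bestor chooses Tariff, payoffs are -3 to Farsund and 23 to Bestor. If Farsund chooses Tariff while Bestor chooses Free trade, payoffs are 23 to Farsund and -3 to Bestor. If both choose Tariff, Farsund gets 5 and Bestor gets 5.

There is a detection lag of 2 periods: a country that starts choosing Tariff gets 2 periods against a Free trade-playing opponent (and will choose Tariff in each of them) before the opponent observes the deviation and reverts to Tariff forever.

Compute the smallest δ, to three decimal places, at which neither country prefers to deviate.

Deviating for the 2 undetected periods gains 23−17 = 6 per period over cooperation, then loses 17−5 = 12 per period forever once punishment starts.
Gain: 6(1 + δ + … + δ^1); loss: 12·δ^2/(1−δ).
No profitable deviation ⇔ 6(1−δ^2) ≤ 12·δ^2, i.e. δ^2 ≥ 6/(6+12) = 1/3.
Hence δ ≥ (1/3)^(1/2) ≈ 0.577.

0.577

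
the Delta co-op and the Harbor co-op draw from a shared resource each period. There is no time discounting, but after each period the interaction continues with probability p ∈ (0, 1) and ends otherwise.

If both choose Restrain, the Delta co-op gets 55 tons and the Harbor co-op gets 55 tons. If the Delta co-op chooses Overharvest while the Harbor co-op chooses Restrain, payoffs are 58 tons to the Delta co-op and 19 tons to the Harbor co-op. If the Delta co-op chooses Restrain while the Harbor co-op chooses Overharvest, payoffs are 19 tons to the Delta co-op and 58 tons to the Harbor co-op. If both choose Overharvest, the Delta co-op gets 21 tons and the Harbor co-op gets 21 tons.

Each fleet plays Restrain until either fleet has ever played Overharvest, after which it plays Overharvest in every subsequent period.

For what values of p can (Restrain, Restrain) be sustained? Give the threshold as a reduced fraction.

With no time discounting, the continuation probability p plays the role of the discount factor.
Grim-trigger IC: 55/(1−p) ≥ 58 + 21p/(1−p) ⇒ p ≥ (58−55)/(58−21) = 3/37.

3/37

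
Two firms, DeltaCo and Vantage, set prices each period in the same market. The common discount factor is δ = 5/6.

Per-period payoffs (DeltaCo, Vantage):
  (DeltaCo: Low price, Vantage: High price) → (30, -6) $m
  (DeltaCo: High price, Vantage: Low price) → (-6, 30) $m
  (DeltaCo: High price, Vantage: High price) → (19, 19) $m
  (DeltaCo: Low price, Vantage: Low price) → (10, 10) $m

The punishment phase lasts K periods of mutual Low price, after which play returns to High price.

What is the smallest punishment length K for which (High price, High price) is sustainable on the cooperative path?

2

IC: δ(1−δ^K)/(1−δ) ≥ (30−19)/(19−10) = 11/9.
With δ = 5/6: need 1 − δ^K ≥ 11/9·(1−5/6)/(5/6), i.e. δ^K ≤ 0.7556.
Since (5/6)^1 = 0.8333 and (5/6)^2 = 0.6944, the smallest such K is 2.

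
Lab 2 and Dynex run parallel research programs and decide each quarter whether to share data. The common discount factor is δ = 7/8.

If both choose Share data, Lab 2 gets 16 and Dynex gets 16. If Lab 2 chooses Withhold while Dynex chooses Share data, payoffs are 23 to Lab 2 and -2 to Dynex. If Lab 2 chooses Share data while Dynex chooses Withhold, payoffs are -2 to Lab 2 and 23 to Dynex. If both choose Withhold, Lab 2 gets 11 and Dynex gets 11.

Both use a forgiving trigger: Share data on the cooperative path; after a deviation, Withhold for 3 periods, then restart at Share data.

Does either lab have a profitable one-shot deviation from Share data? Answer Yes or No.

Comparing payoff streams over the 4 periods until play realigns: cooperate → 16(1+δ+…+δ^3); deviate → 23 + 11(δ+…+δ^3).
Cooperation is sustained iff (16−11)(δ+…+δ^3) ≥ 23−16.
δ+…+δ^3 = 7/8·(1−(7/8)^3)/(1−7/8) = 2.3105, and (23−16)/(16−11) = 1.4000.
2.3105 ≥ 1.4000, so cooperation is sustainable.

No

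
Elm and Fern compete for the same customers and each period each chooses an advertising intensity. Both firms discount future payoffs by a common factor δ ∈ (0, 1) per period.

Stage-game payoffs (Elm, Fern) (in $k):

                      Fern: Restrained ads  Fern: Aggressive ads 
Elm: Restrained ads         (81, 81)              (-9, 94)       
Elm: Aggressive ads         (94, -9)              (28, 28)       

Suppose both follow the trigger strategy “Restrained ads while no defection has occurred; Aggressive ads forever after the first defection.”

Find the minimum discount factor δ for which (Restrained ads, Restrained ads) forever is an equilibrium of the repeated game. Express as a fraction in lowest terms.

13/66

Cooperation forever yields 81 each period: 81/(1−δ).
Deviating yields 94 once, then 28 forever: 94 + 28δ/(1−δ).
No profitable deviation requires 81/(1−δ) ≥ 94 + 28δ/(1−δ).
Multiplying by (1−δ): 81 ≥ 94(1−δ) + 28δ = 94 − 66δ.
So 66δ ≥ 13, i.e. δ ≥ 13/66.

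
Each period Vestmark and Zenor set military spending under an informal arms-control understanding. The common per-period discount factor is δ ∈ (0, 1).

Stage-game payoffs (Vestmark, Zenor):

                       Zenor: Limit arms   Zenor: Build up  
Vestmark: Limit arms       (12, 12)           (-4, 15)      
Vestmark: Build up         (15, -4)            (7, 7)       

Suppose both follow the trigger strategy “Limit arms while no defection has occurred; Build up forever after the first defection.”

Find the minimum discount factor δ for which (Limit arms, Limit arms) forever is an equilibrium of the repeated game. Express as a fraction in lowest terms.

3/8

Cooperation forever yields 12 each period: 12/(1−δ).
Deviating yields 15 once, then 7 forever: 15 + 7δ/(1−δ).
No profitable deviation requires 12/(1−δ) ≥ 15 + 7δ/(1−δ).
Multiplying by (1−δ): 12 ≥ 15(1−δ) + 7δ = 15 − 8δ.
So 8δ ≥ 3, i.e. δ ≥ 3/8.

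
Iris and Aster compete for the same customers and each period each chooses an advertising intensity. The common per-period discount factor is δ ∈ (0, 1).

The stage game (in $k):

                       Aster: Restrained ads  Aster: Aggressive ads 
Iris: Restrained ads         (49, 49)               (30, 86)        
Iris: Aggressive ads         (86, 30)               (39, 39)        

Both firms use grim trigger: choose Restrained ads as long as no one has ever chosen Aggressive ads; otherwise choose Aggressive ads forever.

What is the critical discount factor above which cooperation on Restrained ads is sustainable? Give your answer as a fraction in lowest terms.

37/47

49/(1−δ) ≥ 86 + 39δ/(1−δ)
49 ≥ 86 − 47δ
δ ≥ 37/47.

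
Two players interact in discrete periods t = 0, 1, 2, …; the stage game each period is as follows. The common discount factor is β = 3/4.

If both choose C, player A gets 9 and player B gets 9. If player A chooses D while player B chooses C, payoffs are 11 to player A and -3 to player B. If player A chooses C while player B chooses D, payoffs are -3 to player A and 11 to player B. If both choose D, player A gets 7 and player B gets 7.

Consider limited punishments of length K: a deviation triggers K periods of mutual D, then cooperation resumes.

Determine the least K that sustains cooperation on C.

No profitable deviation requires (9−7)(β+…+β^K) ≥ 11−9, i.e. β+…+β^K ≥ 1 ≈ 1.0000.
With β = 3/4, the partial sums are K=1: 0.7500, K=2: 1.3125.
K = 2 is the first length at which the sum reaches 1.0000.

2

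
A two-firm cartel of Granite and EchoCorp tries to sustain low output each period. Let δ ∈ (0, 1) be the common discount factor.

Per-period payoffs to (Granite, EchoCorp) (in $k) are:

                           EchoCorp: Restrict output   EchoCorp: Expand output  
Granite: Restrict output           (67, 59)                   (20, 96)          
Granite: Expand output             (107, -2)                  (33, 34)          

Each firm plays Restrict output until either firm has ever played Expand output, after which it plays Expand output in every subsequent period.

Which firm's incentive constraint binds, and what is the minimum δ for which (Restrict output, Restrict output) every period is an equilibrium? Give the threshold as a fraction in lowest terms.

EchoCorp; δ ≥ 37/62

For Granite: deviation gain 107−67 = 40, per-period punishment loss 67−33 = 34. IC gives δ ≥ 40/74 = 20/37.
For EchoCorp: gain 37, loss 25 per period, so δ ≥ 37/62.
The tighter constraint is EchoCorp's, so cooperation needs δ ≥ 37/62.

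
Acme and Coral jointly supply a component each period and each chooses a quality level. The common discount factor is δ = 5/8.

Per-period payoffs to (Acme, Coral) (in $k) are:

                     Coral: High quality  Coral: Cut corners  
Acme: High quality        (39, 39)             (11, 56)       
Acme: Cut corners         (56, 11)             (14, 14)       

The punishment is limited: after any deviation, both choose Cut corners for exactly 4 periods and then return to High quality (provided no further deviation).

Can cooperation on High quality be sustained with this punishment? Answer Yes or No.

Comparing payoff streams over the 5 periods until play realigns: cooperate → 39(1+δ+…+δ^4); deviate → 56 + 14(δ+…+δ^4).
Cooperation is sustained iff (39−14)(δ+…+δ^4) ≥ 56−39.
δ+…+δ^4 = 5/8·(1−(5/8)^4)/(1−5/8) = 1.4124, and (56−39)/(39−14) = 0.6800.
1.4124 ≥ 0.6800, so cooperation is sustainable.

Yes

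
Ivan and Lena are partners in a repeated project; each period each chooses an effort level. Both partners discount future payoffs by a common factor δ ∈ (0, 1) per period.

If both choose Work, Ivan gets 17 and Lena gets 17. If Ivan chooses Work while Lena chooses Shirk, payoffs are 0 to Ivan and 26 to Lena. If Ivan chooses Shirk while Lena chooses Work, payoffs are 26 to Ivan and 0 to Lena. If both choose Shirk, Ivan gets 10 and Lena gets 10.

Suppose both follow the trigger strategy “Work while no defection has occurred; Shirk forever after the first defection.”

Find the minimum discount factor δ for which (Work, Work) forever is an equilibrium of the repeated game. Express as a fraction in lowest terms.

9/16

One-period gain from deviating is 26 − 17 = 9. The loss is 17 − 10 = 7 in every subsequent period, with present value 7·δ/(1−δ).
Deviation is unprofitable when 7·δ/(1−δ) ≥ 9, i.e. δ/(1−δ) ≥ 9/7.
Equivalently δ ≥ 9/(9+7) = 9/16.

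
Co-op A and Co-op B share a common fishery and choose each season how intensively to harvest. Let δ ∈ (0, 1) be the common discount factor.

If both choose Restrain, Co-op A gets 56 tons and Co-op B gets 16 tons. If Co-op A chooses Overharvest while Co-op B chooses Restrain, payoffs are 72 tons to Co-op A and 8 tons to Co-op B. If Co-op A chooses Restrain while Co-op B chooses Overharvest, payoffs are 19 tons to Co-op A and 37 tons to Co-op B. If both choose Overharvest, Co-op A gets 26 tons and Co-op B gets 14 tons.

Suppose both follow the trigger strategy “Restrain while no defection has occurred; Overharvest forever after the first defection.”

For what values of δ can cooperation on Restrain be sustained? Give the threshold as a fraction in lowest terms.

21/23

Co-op A's threshold: (72−56)/(72−26) = 8/23.
Co-op B's threshold: (37−16)/(37−14) = 21/23.
8/23 < 21/23, so Co-op B binds and δ* = 21/23.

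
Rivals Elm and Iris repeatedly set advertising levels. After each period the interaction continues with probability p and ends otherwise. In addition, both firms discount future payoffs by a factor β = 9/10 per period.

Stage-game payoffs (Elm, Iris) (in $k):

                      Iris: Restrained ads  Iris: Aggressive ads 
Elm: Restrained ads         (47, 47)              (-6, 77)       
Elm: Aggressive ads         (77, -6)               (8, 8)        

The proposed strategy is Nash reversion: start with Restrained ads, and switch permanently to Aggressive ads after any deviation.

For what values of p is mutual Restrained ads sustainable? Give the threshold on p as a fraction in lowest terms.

With continuation probability p and discount β, the effective per-period discount factor is βp.
Grim-trigger IC: βp ≥ (77−47)/(77−8) = 10/23.
So p ≥ (10/23)/(9/10) = 100/207.

100/207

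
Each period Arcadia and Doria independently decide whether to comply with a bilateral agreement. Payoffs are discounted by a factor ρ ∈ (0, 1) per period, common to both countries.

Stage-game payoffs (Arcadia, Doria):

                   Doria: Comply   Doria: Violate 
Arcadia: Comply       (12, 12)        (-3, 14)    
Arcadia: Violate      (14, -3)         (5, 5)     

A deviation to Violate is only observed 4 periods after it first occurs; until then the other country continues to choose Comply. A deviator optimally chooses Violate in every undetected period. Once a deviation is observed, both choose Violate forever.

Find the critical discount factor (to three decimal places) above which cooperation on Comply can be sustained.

The best deviation is to choose Violate for all 4 undetected periods, earning 14 each, then 5 forever once detected.
Deviation value: 14(1−ρ^4)/(1−ρ) + 5ρ^4/(1−ρ); cooperation value: 12/(1−ρ).
IC: 12 ≥ 14(1−ρ^4) + 5ρ^4 = 14 − 9ρ^4.
So ρ^4 ≥ 2/9, giving ρ ≥ (2/9)^(1/4) ≈ 0.687.

0.687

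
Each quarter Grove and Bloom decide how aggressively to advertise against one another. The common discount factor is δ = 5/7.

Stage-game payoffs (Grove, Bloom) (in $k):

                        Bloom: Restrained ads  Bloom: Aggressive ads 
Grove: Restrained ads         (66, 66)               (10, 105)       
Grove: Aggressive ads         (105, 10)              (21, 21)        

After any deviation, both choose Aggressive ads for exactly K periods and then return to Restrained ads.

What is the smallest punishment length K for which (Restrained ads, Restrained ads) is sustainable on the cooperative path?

No profitable deviation requires (66−21)(δ+…+δ^K) ≥ 105−66, i.e. δ+…+δ^K ≥ 13/15 ≈ 0.8667.
With δ = 5/7, the partial sums are K=1: 0.7143, K=2: 1.2245.
K = 2 is the first length at which the sum reaches 0.8667.

2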